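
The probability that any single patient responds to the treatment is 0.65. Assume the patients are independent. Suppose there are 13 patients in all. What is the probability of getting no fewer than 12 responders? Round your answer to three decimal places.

X ~ Binomial(13, 0.65); P(X ≥ 12) = Σ C(13,k) p^k (1−p)^(13−k) over k:
  k=12: C(13,12)·0.65^12·0.35^1 = 0.02588
  k=13: C(13,13)·0.65^13·0.35^0 = 0.00370
Total = 0.02958

0.030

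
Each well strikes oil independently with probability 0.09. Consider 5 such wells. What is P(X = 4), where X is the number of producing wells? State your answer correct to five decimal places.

0.00030

X ~ Binomial(n=5, p=0.09).
P(X=4) = C(5,4) · p^4 · (1−p)^1
= 5 · 6.561e-05 · 0.91 = 0.0002985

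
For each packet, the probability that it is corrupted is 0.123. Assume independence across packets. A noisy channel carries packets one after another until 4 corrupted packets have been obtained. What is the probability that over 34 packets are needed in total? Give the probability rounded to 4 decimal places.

0.3842

Needing more than 34 packets ⇔ fewer than 4 successes in the first 34. With X ~ Binomial(34, 0.123), P(Y > 34) = P(X ≤ 3).
  k=0: C(34,0)·0.123^0·0.877^34 = 0.011534
  k=1: C(34,1)·0.123^1·0.877^33 = 0.055001
  k=2: C(34,2)·0.123^2·0.877^32 = 0.127280
  k=3: C(34,3)·0.123^3·0.877^31 = 0.190412
P(X ≤ 3) = 0.384227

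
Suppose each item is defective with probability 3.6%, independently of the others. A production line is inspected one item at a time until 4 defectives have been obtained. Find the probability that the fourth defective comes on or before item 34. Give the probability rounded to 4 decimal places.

0.0330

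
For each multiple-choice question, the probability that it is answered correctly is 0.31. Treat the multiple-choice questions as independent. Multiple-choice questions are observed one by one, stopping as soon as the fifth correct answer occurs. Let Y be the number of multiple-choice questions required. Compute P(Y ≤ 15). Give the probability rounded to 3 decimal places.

0.519

Finishing within 15 multiple-choice questions ⇔ at least 5 successes in the first 15. With X ~ Binomial(15, 0.31), P(Y ≤ 15) = 1 − P(X ≤ 4).
  k=0: C(15,0)·0.31^0·0.69^15 = 0.00383
  k=1: C(15,1)·0.31^1·0.69^14 = 0.02578
  k=2: C(15,2)·0.31^2·0.69^13 = 0.08109
  k=3: C(15,3)·0.31^3·0.69^12 = 0.15786
  k=4: C(15,4)·0.31^4·0.69^11 = 0.21277
1 − 0.48134 = 0.51866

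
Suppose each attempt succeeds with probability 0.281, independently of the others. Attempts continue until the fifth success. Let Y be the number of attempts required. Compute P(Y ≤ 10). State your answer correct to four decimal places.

0.1196

Finishing within 10 attempts ⇔ at least 5 successes in the first 10. With X ~ Binomial(10, 0.281), P(Y ≤ 10) = 1 − P(X ≤ 4).
  k=0: C(10,0)·0.281^0·0.719^10 = 0.036922
  k=1: C(10,1)·0.281^1·0.719^9 = 0.144300
  k=2: C(10,2)·0.281^2·0.719^8 = 0.253779
  k=3: C(10,3)·0.281^3·0.719^7 = 0.264486
  k=4: C(10,4)·0.281^4·0.719^6 = 0.180891
1 − 0.880379 = 0.119621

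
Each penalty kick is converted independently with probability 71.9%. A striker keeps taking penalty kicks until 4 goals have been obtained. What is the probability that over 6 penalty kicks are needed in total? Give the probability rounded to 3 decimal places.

Needing more than 6 penalty kicks ⇔ fewer than 4 successes in the first 6. With X ~ Binomial(6, 0.719), P(Y > 6) = P(X ≤ 3).
  k=0: C(6,0)·0.719^0·0.281^6 = 0.00049
  k=1: C(6,1)·0.719^1·0.281^5 = 0.00756
  k=2: C(6,2)·0.719^2·0.281^4 = 0.04835
  k=3: C(6,3)·0.719^3·0.281^3 = 0.16494
P(X ≤ 3) = 0.22134

0.221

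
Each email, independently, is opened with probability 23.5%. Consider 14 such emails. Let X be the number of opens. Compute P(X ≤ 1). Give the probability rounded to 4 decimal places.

X ~ Binomial(14, 0.235); P(X ≤ 1) = Σ C(14,k) p^k (1−p)^(14−k) over k:
  k=0: C(14,0)·0.235^0·0.765^14 = 0.023510
  k=1: C(14,1)·0.235^1·0.765^13 = 0.101110
Total = 0.124621

0.1246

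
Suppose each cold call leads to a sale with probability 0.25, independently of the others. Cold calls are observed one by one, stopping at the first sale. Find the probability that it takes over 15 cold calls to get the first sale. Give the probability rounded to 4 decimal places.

Y = number of cold calls to the first success; geometric, p = 0.25.
P(Y > 15) = P(first 15 all fail) = (1−p)^15 = 0.013363

0.0134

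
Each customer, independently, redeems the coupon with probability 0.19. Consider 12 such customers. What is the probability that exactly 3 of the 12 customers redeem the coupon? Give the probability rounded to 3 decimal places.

X ~ Binomial(n=12, p=0.19).
P(X=3) = C(12,3) · p^3 · (1−p)^9
= 220 · 0.006859 · 0.15009 = 0.22649

0.226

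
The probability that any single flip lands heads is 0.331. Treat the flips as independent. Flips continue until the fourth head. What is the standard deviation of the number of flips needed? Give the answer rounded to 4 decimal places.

Y = total flips until the fourth success; negative binomial with r=4, p=0.331.
SD(Y) = √[r(1−p)/p²] = √(24.424750) = 4.942140

4.9421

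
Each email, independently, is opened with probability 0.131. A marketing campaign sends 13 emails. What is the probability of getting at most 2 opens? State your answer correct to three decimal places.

0.763

X ~ Binomial(13, 0.131); P(X ≤ 2) = Σ C(13,k) p^k (1−p)^(13−k) over k:
  k=0: C(13,0)·0.131^0·0.869^13 = 0.16116
  k=1: C(13,1)·0.131^1·0.869^12 = 0.31583
  k=2: C(13,2)·0.131^2·0.869^11 = 0.28566
Total = 0.76265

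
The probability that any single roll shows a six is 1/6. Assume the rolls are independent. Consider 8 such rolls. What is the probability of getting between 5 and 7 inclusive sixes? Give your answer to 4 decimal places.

0.0046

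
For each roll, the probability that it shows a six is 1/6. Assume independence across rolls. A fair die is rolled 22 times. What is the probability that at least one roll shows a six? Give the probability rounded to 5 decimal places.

P(at least one) = 1 − P(none) = 1 − (1 − 0.166667)^22
= 1 − 0.0181139 = 0.9818861

0.98189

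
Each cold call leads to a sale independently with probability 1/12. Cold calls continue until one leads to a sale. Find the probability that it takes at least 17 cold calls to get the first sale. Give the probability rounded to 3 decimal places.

0.249

Y = number of cold calls to the first success; geometric, p = 0.083333.
P(Y > 16) = P(first 16 all fail) = (1−p)^16 = 0.24853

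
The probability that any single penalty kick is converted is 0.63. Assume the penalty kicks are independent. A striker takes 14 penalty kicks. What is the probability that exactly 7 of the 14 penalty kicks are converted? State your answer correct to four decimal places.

0.1283

X ~ Binomial(n=14, p=0.63).
P(X=7) = C(14,7) · p^7 · (1−p)^7
= 3432 · 0.03939 · 0.00094932 = 0.128334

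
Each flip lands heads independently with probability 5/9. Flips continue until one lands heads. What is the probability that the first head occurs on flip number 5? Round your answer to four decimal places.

0.0217

Geometric (trials to first success), p = 0.555556.
P(Y = 5) = (1−p)^4 · p = 0.039018 · 0.555556 = 0.021677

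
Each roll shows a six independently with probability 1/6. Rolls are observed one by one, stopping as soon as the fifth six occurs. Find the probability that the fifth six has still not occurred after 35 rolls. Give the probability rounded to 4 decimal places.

Needing more than 35 rolls ⇔ fewer than 5 successes in the first 35. With X ~ Binomial(35, 0.166667), P(Y > 35) = P(X ≤ 4).
  k=0: C(35,0)·0.166667^0·0.833333^35 = 0.001693
  k=1: C(35,1)·0.166667^1·0.833333^34 = 0.011851
  k=2: C(35,2)·0.166667^2·0.833333^33 = 0.040293
  k=3: C(35,3)·0.166667^3·0.833333^32 = 0.088645
  k=4: C(35,4)·0.166667^4·0.833333^31 = 0.141833
P(X ≤ 4) = 0.284315

0.2843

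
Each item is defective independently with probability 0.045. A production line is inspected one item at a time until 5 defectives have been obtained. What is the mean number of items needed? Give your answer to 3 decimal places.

111.111

Y = total items until the fifth success; negative binomial with r=5, p=0.045.
E[Y] = r / p = 5 / 0.045 = 111.11111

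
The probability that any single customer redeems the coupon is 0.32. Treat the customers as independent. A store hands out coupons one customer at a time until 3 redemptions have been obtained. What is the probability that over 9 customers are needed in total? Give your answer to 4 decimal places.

Needing more than 9 customers ⇔ fewer than 3 successes in the first 9. With X ~ Binomial(9, 0.32), P(Y > 9) = P(X ≤ 2).
  k=0: C(9,0)·0.32^0·0.68^9 = 0.031087
  k=1: C(9,1)·0.32^1·0.68^8 = 0.131663
  k=2: C(9,2)·0.32^2·0.68^7 = 0.247836
P(X ≤ 2) = 0.410586

0.4106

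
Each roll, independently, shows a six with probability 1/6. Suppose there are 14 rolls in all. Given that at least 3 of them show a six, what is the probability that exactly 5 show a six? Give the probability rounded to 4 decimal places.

0.1187

X ~ Binomial(14, 0.166667). Want P(X=5 | X≥3) = P(X=5) / P(X≥3).
P(X=5) = C(14,5)·0.166667^5·0.833333^9 = 0.049897
P(X≥3) = 1 − 0.077887 − 0.218082 − 0.283507 = 0.420524
Ratio = 0.049897 / 0.420524 = 0.118655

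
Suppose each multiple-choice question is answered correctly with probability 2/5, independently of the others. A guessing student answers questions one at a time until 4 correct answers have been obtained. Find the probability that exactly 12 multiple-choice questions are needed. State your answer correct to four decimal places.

0.0709

Y = trial on which the fourth success occurs; negative binomial, r=4, p=0.40.
P(Y=12) = C(11,3) · p^4 · (1−p)^8
= 165 · 0.0256 · 0.016796 = 0.070947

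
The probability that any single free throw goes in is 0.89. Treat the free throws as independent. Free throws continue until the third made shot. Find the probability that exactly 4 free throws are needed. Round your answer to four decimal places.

0.2326

Y = trial on which the third success occurs; negative binomial, r=3, p=0.89.
P(Y=4) = C(3,2) · p^3 · (1−p)^1
= 3 · 0.70497 · 0.11 = 0.232640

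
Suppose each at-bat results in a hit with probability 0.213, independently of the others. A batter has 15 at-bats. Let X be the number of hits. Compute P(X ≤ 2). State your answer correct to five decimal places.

X ~ Binomial(15, 0.213); P(X ≤ 2) = Σ C(15,k) p^k (1−p)^(15−k) over k:
  k=0: C(15,0)·0.213^0·0.787^15 = 0.0275183
  k=1: C(15,1)·0.213^1·0.787^14 = 0.1117164
  k=2: C(15,2)·0.213^2·0.787^13 = 0.2116509
Total = 0.3508856

0.35089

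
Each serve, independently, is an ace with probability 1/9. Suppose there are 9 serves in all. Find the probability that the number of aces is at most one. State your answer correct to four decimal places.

X ~ Binomial(9, 0.111111); P(X ≤ 1) = Σ C(9,k) p^k (1−p)^(9−k) over k:
  k=0: C(9,0)·0.111111^0·0.888889^9 = 0.346439
  k=1: C(9,1)·0.111111^1·0.888889^8 = 0.389744
Total = 0.736184

0.7362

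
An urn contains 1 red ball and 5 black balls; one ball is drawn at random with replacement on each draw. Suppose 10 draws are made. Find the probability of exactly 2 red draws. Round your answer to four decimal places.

X ~ Binomial(n=10, p=0.166667).
P(X=2) = C(10,2) · p^2 · (1−p)^8
= 45 · 0.027778 · 0.23257 = 0.290710

0.2907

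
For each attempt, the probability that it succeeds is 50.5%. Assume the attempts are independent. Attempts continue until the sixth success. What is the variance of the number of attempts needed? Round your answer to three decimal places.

Y = total attempts until the sixth success; negative binomial with r=6, p=0.505.
Var(Y) = r(1−p)/p² = 6·0.495 / 0.505² = 11.64592

11.646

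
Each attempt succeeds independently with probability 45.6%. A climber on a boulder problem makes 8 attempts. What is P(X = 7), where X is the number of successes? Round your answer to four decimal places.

X ~ Binomial(n=8, p=0.456).
P(X=7) = C(8,7) · p^7 · (1−p)^1
= 8 · 0.0040997 · 0.544 = 0.017842

0.0178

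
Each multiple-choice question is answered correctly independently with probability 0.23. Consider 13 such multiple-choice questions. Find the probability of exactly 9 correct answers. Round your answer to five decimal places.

X ~ Binomial(n=13, p=0.23).
P(X=9) = C(13,9) · p^9 · (1−p)^4
= 715 · 1.8012e-06 · 0.35153 = 0.0004527

0.00045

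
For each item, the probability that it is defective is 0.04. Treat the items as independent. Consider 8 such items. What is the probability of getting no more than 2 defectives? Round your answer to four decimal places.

0.9969

X ~ Binomial(8, 0.04); P(X ≤ 2) = Σ C(8,k) p^k (1−p)^(8−k) over k:
  k=0: C(8,0)·0.04^0·0.96^8 = 0.721390
  k=1: C(8,1)·0.04^1·0.96^7 = 0.240463
  k=2: C(8,2)·0.04^2·0.96^6 = 0.035068
Total = 0.996920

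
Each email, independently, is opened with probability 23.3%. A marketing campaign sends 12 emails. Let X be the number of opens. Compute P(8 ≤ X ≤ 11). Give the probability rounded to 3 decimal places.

X ~ Binomial(12, 0.233); P(8 ≤ X ≤ 11) = Σ C(12,k) p^k (1−p)^(12−k) over k:
  k=8: C(12,8)·0.233^8·0.767^4 = 0.00149
  k=9: C(12,9)·0.233^9·0.767^3 = 0.00020
  k=10: C(12,10)·0.233^10·0.767^2 = 0.00002
  k=11: C(12,11)·0.233^11·0.767^1 = 0.00000
Total = 0.00171

0.002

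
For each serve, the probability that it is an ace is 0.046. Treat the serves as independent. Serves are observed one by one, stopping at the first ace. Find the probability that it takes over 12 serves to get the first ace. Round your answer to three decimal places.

Y = number of serves to the first success; geometric, p = 0.046.
P(Y > 12) = P(first 12 all fail) = (1−p)^12 = 0.56830

0.568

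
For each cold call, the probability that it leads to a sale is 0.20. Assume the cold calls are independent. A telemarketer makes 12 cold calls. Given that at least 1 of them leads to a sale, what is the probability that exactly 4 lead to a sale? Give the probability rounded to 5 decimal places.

0.14268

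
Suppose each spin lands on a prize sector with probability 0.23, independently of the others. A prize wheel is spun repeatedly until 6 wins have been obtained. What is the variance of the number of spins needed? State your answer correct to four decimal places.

Y = total spins until the sixth success; negative binomial with r=6, p=0.23.
Var(Y) = r(1−p)/p² = 6·0.77 / 0.23² = 87.334594

87.3346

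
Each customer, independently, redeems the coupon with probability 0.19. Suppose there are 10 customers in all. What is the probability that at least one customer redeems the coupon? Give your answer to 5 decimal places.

0.87842

P(at least one) = 1 − P(none) = 1 − (1 − 0.19)^10
= 1 − 0.1215767 = 0.8784233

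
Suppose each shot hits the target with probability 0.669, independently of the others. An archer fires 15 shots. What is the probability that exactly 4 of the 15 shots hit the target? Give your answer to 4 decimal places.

X ~ Binomial(n=15, p=0.669).
P(X=4) = C(15,4) · p^4 · (1−p)^11
= 1365 · 0.20031 · 5.2253e-06 = 0.001429

0.0014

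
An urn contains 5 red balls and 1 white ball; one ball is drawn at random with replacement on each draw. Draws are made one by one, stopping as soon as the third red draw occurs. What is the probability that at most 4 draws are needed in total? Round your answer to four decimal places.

0.8681

Finishing within 4 draws ⇔ at least 3 successes in the first 4. With X ~ Binomial(4, 0.833333), P(Y ≤ 4) = 1 − P(X ≤ 2).
  k=0: C(4,0)·0.833333^0·0.166667^4 = 0.000772
  k=1: C(4,1)·0.833333^1·0.166667^3 = 0.015432
  k=2: C(4,2)·0.833333^2·0.166667^2 = 0.115741
1 − 0.131944 = 0.868056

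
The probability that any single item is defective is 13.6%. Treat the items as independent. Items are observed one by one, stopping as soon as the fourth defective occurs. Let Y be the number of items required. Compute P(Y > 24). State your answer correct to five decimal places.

0.58424

Needing more than 24 items ⇔ fewer than 4 successes in the first 24. With X ~ Binomial(24, 0.136), P(Y > 24) = P(X ≤ 3).
  k=0: C(24,0)·0.136^0·0.864^24 = 0.0299454
  k=1: C(24,1)·0.136^1·0.864^23 = 0.1131270
  k=2: C(24,2)·0.136^2·0.864^22 = 0.2047808
  k=3: C(24,3)·0.136^3·0.864^21 = 0.2363828
P(X ≤ 3) = 0.5842359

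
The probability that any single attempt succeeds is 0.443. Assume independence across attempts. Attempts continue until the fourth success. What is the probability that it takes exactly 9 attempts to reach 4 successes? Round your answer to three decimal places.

0.116

Y = trial on which the fourth success occurs; negative binomial, r=4, p=0.443.
P(Y=9) = C(8,3) · p^4 · (1−p)^5
= 56 · 0.038514 · 0.053614 = 0.11563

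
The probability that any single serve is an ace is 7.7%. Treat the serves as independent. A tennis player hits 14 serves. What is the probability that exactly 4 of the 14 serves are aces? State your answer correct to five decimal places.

X ~ Binomial(n=14, p=0.077).
P(X=4) = C(14,4) · p^4 · (1−p)^10
= 1001 · 3.5153e-05 · 0.44876 = 0.0157912

0.01579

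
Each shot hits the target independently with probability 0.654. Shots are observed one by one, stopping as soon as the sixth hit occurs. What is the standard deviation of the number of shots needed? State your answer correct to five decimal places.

2.20311

Y = total shots until the sixth success; negative binomial with r=6, p=0.654.
SD(Y) = √[r(1−p)/p²] = √(4.8536880) = 2.2031087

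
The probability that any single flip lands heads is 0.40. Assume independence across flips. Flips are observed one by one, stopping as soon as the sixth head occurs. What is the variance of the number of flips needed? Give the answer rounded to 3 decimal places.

Y = total flips until the sixth success; negative binomial with r=6, p=0.40.
Var(Y) = r(1−p)/p² = 6·0.60 / 0.40² = 22.50000

22.500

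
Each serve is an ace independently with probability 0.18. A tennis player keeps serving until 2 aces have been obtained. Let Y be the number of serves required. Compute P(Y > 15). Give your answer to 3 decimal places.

0.219

Needing more than 15 serves ⇔ fewer than 2 successes in the first 15. With X ~ Binomial(15, 0.18), P(Y > 15) = P(X ≤ 1).
  k=0: C(15,0)·0.18^0·0.82^15 = 0.05096
  k=1: C(15,1)·0.18^1·0.82^14 = 0.16779
P(X ≤ 1) = 0.21874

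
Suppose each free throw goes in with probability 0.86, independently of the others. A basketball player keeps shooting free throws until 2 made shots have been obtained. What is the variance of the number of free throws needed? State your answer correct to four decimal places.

0.3786

Y = total free throws until the second success; negative binomial with r=2, p=0.86.
Var(Y) = r(1−p)/p² = 2·0.14 / 0.86² = 0.378583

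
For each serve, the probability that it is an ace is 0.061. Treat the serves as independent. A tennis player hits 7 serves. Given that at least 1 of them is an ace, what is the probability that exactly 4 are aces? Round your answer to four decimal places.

X ~ Binomial(7, 0.061). Want P(X=4 | X≥1) = P(X=4) / P(X≥1).
P(X=4) = C(7,4)·0.061^4·0.939^3 = 0.000401
P(X≥1) = 1 − 0.643664 = 0.356336
Ratio = 0.000401 / 0.356336 = 0.001126

0.0011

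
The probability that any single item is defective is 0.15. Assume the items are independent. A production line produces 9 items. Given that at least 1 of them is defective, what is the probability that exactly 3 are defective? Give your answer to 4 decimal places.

X ~ Binomial(9, 0.15). Want P(X=3 | X≥1) = P(X=3) / P(X≥1).
P(X=3) = C(9,3)·0.15^3·0.85^6 = 0.106922
P(X≥1) = 1 − 0.231617 = 0.768383
Ratio = 0.106922 / 0.768383 = 0.139152

0.1392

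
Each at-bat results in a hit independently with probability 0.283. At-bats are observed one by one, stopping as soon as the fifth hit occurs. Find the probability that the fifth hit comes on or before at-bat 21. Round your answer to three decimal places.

0.751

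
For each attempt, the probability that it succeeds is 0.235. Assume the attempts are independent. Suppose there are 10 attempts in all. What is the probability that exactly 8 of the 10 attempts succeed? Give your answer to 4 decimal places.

0.0002

X ~ Binomial(n=10, p=0.235).
P(X=8) = C(10,8) · p^8 · (1−p)^2
= 45 · 9.3013e-06 · 0.58522 = 0.000245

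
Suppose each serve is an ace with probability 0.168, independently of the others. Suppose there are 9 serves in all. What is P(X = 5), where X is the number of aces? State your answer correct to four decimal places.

0.0081

X ~ Binomial(n=9, p=0.168).
P(X=5) = C(9,5) · p^5 · (1−p)^4
= 126 · 0.00013383 · 0.47917 = 0.008080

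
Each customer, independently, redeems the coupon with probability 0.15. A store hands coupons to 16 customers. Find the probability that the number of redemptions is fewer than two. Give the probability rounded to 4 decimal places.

0.2839

X ~ Binomial(16, 0.15); P(X ≤ 1) = Σ C(16,k) p^k (1−p)^(16−k) over k:
  k=0: C(16,0)·0.15^0·0.85^16 = 0.074251
  k=1: C(16,1)·0.15^1·0.85^15 = 0.209650
Total = 0.283901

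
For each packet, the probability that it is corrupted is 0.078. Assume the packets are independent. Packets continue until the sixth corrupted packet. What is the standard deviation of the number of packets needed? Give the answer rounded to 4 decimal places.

30.1541

Y = total packets until the sixth success; negative binomial with r=6, p=0.078.
SD(Y) = √[r(1−p)/p²] = √(909.270217) = 30.154108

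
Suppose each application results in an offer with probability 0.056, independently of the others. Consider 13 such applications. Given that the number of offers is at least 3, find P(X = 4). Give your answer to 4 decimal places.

X ~ Binomial(13, 0.056). Want P(X=4 | X≥3) = P(X=4) / P(X≥3).
P(X=4) = C(13,4)·0.056^4·0.944^9 = 0.004186
P(X≥3) = 1 − 0.472755 − 0.364582 − 0.129767 = 0.032897
Ratio = 0.004186 / 0.032897 = 0.127249

0.1272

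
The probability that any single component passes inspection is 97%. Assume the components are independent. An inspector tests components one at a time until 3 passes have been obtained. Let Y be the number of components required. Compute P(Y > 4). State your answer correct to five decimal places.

Needing more than 4 components ⇔ fewer than 3 successes in the first 4. With X ~ Binomial(4, 0.97), P(Y > 4) = P(X ≤ 2).
  k=0: C(4,0)·0.97^0·0.03^4 = 0.0000008
  k=1: C(4,1)·0.97^1·0.03^3 = 0.0001048
  k=2: C(4,2)·0.97^2·0.03^2 = 0.0050809
P(X ≤ 2) = 0.0051864

0.00519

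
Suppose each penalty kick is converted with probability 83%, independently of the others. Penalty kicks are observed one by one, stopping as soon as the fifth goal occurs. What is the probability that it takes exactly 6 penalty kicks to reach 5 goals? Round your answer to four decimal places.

Y = trial on which the fifth success occurs; negative binomial, r=5, p=0.83.
P(Y=6) = C(5,4) · p^5 · (1−p)^1
= 5 · 0.3939 · 0.17 = 0.334818

0.3348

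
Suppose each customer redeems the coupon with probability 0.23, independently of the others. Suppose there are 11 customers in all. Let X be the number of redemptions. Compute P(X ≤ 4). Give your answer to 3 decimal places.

0.915

X ~ Binomial(11, 0.23); P(X ≤ 4) = Σ C(11,k) p^k (1−p)^(11−k) over k:
  k=0: C(11,0)·0.23^0·0.77^11 = 0.05642
  k=1: C(11,1)·0.23^1·0.77^10 = 0.18537
  k=2: C(11,2)·0.23^2·0.77^9 = 0.27684
  k=3: C(11,3)·0.23^3·0.77^8 = 0.24808
  k=4: C(11,4)·0.23^4·0.77^7 = 0.14820
Total = 0.91491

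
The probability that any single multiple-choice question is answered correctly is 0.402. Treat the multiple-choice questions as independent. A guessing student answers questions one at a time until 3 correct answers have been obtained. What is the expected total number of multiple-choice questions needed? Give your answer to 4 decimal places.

Y = total multiple-choice questions until the third success; negative binomial with r=3, p=0.402.
E[Y] = r / p = 3 / 0.402 = 7.462687

7.4627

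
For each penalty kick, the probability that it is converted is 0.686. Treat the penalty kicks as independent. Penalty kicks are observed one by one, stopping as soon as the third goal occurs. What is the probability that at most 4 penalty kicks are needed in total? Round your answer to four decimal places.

0.6269

Finishing within 4 penalty kicks ⇔ at least 3 successes in the first 4. With X ~ Binomial(4, 0.686), P(Y ≤ 4) = 1 − P(X ≤ 2).
  k=0: C(4,0)·0.686^0·0.314^4 = 0.009721
  k=1: C(4,1)·0.686^1·0.314^3 = 0.084952
  k=2: C(4,2)·0.686^2·0.314^2 = 0.278393
1 − 0.373066 = 0.626934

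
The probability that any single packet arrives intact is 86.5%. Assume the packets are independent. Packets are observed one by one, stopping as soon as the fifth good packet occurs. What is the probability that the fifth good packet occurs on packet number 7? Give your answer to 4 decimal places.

0.1324

Y = trial on which the fifth success occurs; negative binomial, r=5, p=0.865.
P(Y=7) = C(6,4) · p^5 · (1−p)^2
= 15 · 0.48426 · 0.018225 = 0.132385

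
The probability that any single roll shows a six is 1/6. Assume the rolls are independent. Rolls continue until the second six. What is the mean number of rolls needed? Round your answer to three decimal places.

12.000

Y = total rolls until the second success; negative binomial with r=2, p=0.166667.
E[Y] = r / p = 2 / 0.166667 = 12.00000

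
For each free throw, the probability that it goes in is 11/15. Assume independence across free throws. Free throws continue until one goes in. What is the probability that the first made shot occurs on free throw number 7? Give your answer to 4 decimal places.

0.0003

Geometric (trials to first success), p = 0.733333.
P(Y = 7) = (1−p)^6 · p = 0.00035959 · 0.733333 = 0.000264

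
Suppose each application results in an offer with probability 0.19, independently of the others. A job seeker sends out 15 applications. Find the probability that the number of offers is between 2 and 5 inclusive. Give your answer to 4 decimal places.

X ~ Binomial(15, 0.19); P(2 ≤ X ≤ 5) = Σ C(15,k) p^k (1−p)^(15−k) over k:
  k=2: C(15,2)·0.19^2·0.81^13 = 0.244907
  k=3: C(15,3)·0.19^3·0.81^12 = 0.248939
  k=4: C(15,4)·0.19^4·0.81^11 = 0.175179
  k=5: C(15,5)·0.19^5·0.81^10 = 0.090401
Total = 0.759426

0.7594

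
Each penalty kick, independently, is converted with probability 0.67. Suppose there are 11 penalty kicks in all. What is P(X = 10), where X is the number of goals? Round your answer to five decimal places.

0.06617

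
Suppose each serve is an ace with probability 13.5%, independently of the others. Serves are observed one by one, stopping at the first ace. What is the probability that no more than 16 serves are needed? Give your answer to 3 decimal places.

0.902

Y = number of serves to the first success; geometric, p = 0.135.
P(Y ≤ 16) = 1 − (1−p)^16 = 1 − 0.09823 = 0.90177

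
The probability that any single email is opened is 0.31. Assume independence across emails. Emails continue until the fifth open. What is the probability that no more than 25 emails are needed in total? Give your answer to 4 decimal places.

Finishing within 25 emails ⇔ at least 5 successes in the first 25. With X ~ Binomial(25, 0.31), P(Y ≤ 25) = 1 − P(X ≤ 4).
  k=0: C(25,0)·0.31^0·0.69^25 = 0.000094
  k=1: C(25,1)·0.31^1·0.69^24 = 0.001051
  k=2: C(25,2)·0.31^2·0.69^23 = 0.005667
  k=3: C(25,3)·0.31^3·0.69^22 = 0.019521
  k=4: C(25,4)·0.31^4·0.69^21 = 0.048236
1 − 0.074568 = 0.925432

0.9254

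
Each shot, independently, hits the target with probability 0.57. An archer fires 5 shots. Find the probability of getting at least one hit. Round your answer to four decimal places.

P(at least one) = 1 − P(none) = 1 − (1 − 0.57)^5
= 1 − 0.014701 = 0.985299

0.9853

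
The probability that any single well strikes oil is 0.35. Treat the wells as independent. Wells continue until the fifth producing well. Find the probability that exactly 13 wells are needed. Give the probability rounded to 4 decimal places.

0.0828

Y = trial on which the fifth success occurs; negative binomial, r=5, p=0.35.
P(Y=13) = C(12,4) · p^5 · (1−p)^8
= 495 · 0.0052522 · 0.031864 = 0.082842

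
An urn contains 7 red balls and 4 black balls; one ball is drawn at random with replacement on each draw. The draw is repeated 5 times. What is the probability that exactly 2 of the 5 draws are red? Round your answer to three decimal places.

0.195

X ~ Binomial(n=5, p=0.636364).
P(X=2) = C(5,2) · p^2 · (1−p)^3
= 10 · 0.40496 · 0.048084 = 0.19472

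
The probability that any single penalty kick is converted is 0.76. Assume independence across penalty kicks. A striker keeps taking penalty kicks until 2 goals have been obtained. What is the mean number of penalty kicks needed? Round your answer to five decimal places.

Y = total penalty kicks until the second success; negative binomial with r=2, p=0.76.
E[Y] = r / p = 2 / 0.76 = 2.6315789

2.63158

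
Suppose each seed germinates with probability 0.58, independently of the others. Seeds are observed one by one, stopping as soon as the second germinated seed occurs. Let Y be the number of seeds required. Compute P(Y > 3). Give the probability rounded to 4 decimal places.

0.3810

Needing more than 3 seeds ⇔ fewer than 2 successes in the first 3. With X ~ Binomial(3, 0.58), P(Y > 3) = P(X ≤ 1).
  k=0: C(3,0)·0.58^0·0.42^3 = 0.074088
  k=1: C(3,1)·0.58^1·0.42^2 = 0.306936
P(X ≤ 1) = 0.381024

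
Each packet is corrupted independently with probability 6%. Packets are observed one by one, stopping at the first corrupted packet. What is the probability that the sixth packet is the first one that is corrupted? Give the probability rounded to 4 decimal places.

0.0440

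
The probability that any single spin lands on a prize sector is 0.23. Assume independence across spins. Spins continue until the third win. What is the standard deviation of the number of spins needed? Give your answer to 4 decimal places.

6.6081

Y = total spins until the third success; negative binomial with r=3, p=0.23.
SD(Y) = √[r(1−p)/p²] = √(43.667297) = 6.608124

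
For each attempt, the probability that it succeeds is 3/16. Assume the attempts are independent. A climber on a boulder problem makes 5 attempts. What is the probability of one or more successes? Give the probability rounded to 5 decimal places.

0.64591

P(at least one) = 1 − P(none) = 1 − (1 − 0.1875)^5
= 1 − 0.3540926 = 0.6459074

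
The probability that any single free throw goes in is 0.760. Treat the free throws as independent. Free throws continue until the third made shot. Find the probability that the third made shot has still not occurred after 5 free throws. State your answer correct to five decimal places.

Needing more than 5 free throws ⇔ fewer than 3 successes in the first 5. With X ~ Binomial(5, 0.76), P(Y > 5) = P(X ≤ 2).
  k=0: C(5,0)·0.76^0·0.24^5 = 0.0007963
  k=1: C(5,1)·0.76^1·0.24^4 = 0.0126075
  k=2: C(5,2)·0.76^2·0.24^3 = 0.0798474
P(X ≤ 2) = 0.0932512

0.09325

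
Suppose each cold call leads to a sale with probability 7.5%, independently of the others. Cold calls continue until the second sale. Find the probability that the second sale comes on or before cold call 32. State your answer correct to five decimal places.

0.70339

Finishing within 32 cold calls ⇔ at least 2 successes in the first 32. With X ~ Binomial(32, 0.075), P(Y ≤ 32) = 1 − P(X ≤ 1).
  k=0: C(32,0)·0.075^0·0.925^32 = 0.0825155
  k=1: C(32,1)·0.075^1·0.925^31 = 0.2140942
1 − 0.2966097 = 0.7033903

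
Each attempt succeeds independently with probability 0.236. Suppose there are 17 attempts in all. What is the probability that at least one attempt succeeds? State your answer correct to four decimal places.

0.9897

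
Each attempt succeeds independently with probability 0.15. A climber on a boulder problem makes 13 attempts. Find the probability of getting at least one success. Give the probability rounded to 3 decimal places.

P(at least one) = 1 − P(none) = 1 − (1 − 0.15)^13
= 1 − 0.12091 = 0.87909

0.879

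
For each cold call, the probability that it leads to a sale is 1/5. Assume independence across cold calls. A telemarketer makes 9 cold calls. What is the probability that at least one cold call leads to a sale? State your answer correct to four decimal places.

0.8658

P(at least one) = 1 − P(none) = 1 − (1 − 0.20)^9
= 1 − 0.134218 = 0.865782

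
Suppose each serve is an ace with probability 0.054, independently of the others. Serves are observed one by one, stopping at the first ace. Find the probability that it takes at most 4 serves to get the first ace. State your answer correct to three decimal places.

Y = number of serves to the first success; geometric, p = 0.054.
P(Y ≤ 4) = 1 − (1−p)^4 = 1 − 0.80087 = 0.19913

0.199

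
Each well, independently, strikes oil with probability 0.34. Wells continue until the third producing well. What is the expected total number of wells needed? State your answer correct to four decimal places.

Y = total wells until the third success; negative binomial with r=3, p=0.34.
E[Y] = r / p = 3 / 0.34 = 8.823529

8.8235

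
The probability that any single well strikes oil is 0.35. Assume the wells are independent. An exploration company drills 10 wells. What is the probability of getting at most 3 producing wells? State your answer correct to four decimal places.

X ~ Binomial(10, 0.35); P(X ≤ 3) = Σ C(10,k) p^k (1−p)^(10−k) over k:
  k=0: C(10,0)·0.35^0·0.65^10 = 0.013463
  k=1: C(10,1)·0.35^1·0.65^9 = 0.072492
  k=2: C(10,2)·0.35^2·0.65^8 = 0.175653
  k=3: C(10,3)·0.35^3·0.65^7 = 0.252220
Total = 0.513827

0.5138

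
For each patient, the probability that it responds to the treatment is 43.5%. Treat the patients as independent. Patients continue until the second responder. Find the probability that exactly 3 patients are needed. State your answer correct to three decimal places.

Y = trial on which the second success occurs; negative binomial, r=2, p=0.435.
P(Y=3) = C(2,1) · p^2 · (1−p)^1
= 2 · 0.18923 · 0.565 = 0.21382

0.214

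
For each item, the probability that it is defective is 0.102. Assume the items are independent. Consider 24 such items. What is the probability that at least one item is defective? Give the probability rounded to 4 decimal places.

P(at least one) = 1 − P(none) = 1 − (1 − 0.102)^24
= 1 − 0.075619 = 0.924381

0.9244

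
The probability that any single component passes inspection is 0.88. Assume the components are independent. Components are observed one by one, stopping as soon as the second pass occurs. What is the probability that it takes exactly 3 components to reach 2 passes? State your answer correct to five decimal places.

0.18586

Y = trial on which the second success occurs; negative binomial, r=2, p=0.88.
P(Y=3) = C(2,1) · p^2 · (1−p)^1
= 2 · 0.7744 · 0.12 = 0.1858560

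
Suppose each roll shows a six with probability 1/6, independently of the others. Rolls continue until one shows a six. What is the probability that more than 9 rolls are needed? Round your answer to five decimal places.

0.19381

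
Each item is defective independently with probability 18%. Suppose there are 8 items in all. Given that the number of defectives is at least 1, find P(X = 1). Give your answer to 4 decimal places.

0.4512

X ~ Binomial(8, 0.18). Want P(X=1 | X≥1) = P(X=1) / P(X≥1).
P(X=1) = C(8,1)·0.18^1·0.82^7 = 0.358971
P(X≥1) = 1 − 0.204414 = 0.795586
Ratio = 0.358971 / 0.795586 = 0.451203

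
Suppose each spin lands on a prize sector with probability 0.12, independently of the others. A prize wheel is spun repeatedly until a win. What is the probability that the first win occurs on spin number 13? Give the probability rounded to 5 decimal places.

0.02588

Geometric (trials to first success), p = 0.12.
P(Y = 13) = (1−p)^12 · p = 0.21567 · 0.12 = 0.0258805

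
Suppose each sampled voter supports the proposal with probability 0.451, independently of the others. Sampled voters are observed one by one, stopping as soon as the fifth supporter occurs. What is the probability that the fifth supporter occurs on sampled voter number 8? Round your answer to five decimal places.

0.10806

Y = trial on which the fifth success occurs; negative binomial, r=5, p=0.451.
P(Y=8) = C(7,4) · p^5 · (1−p)^3
= 35 · 0.018659 · 0.16547 = 0.1080607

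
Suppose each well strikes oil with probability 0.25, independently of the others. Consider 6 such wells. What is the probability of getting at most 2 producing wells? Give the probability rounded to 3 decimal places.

X ~ Binomial(6, 0.25); P(X ≤ 2) = Σ C(6,k) p^k (1−p)^(6−k) over k:
  k=0: C(6,0)·0.25^0·0.75^6 = 0.17798
  k=1: C(6,1)·0.25^1·0.75^5 = 0.35596
  k=2: C(6,2)·0.25^2·0.75^4 = 0.29663
Total = 0.83057

0.831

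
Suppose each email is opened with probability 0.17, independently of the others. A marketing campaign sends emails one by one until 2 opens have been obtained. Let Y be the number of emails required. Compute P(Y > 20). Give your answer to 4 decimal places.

Needing more than 20 emails ⇔ fewer than 2 successes in the first 20. With X ~ Binomial(20, 0.17), P(Y > 20) = P(X ≤ 1).
  k=0: C(20,0)·0.17^0·0.83^20 = 0.024075
  k=1: C(20,1)·0.17^1·0.83^19 = 0.098619
P(X ≤ 1) = 0.122694

0.1227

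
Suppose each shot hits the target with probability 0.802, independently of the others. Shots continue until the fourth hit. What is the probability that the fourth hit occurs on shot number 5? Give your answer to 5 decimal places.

0.32766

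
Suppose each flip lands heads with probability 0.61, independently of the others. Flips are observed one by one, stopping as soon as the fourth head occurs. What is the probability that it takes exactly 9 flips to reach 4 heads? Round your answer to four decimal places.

Y = trial on which the fourth success occurs; negative binomial, r=4, p=0.61.
P(Y=9) = C(8,3) · p^4 · (1−p)^5
= 56 · 0.13846 · 0.0090224 = 0.069957

0.0700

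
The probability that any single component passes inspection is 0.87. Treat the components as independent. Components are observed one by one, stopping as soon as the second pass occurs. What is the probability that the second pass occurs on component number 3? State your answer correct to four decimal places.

Y = trial on which the second success occurs; negative binomial, r=2, p=0.87.
P(Y=3) = C(2,1) · p^2 · (1−p)^1
= 2 · 0.7569 · 0.13 = 0.196794

0.1968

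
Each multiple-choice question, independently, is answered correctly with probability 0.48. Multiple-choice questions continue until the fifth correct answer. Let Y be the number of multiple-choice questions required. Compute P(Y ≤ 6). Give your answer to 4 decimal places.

Finishing within 6 multiple-choice questions ⇔ at least 5 successes in the first 6. With X ~ Binomial(6, 0.48), P(Y ≤ 6) = 1 − P(X ≤ 4).
  k=0: C(6,0)·0.48^0·0.52^6 = 0.019771
  k=1: C(6,1)·0.48^1·0.52^5 = 0.109499
  k=2: C(6,2)·0.48^2·0.52^4 = 0.252689
  k=3: C(6,3)·0.48^3·0.52^3 = 0.311002
  k=4: C(6,4)·0.48^4·0.52^2 = 0.215309
1 − 0.908271 = 0.091729

0.0917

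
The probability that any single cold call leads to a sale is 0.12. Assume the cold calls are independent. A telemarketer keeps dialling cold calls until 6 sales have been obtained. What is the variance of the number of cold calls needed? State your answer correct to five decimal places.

Y = total cold calls until the sixth success; negative binomial with r=6, p=0.12.
Var(Y) = r(1−p)/p² = 6·0.88 / 0.12² = 366.6666667

366.66667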